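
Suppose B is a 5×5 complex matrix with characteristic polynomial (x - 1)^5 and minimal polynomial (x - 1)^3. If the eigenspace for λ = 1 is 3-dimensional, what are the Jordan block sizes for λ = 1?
Block sizes for λ = 1: [3, 1, 1]

Step 1 — from the characteristic polynomial, algebraic multiplicity of λ = 1 is 5. From dim ker(B − (1)·I) = 3, there are exactly 3 Jordan blocks for λ = 1.
Step 2 — from the minimal polynomial, the factor (x − 1)^3 tells us the largest block for λ = 1 has size 3.
Step 3 — with total size 5, 3 blocks, and largest block 3, the block sizes (in nonincreasing order) are [3, 1, 1].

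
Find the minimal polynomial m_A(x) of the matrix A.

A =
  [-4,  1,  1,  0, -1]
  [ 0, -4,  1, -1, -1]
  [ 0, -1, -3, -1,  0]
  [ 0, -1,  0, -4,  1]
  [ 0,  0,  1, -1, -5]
x^3 + 12*x^2 + 48*x + 64

The characteristic polynomial is χ_A(x) = (x + 4)^5, so the eigenvalues are known. The minimal polynomial is
  m_A(x) = Π_λ (x − λ)^{k_λ}
where k_λ is the size of the *largest* Jordan block for λ (equivalently, the smallest k with (A − λI)^k v = 0 for every generalised eigenvector v of λ).

  λ = -4: largest Jordan block has size 3, contributing (x + 4)^3

So m_A(x) = (x + 4)^3 = x^3 + 12*x^2 + 48*x + 64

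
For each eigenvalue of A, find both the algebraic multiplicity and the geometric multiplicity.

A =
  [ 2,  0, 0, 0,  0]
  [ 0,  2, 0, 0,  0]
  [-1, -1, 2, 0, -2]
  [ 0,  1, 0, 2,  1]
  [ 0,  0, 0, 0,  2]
λ = 2: alg = 5, geom = 3

Step 1 — factor the characteristic polynomial to read off the algebraic multiplicities:
  χ_A(x) = (x - 2)^5

Step 2 — compute geometric multiplicities via the rank-nullity identity g(λ) = n − rank(A − λI):
  rank(A − (2)·I) = 2, so dim ker(A − (2)·I) = n − 2 = 3

Summary:
  λ = 2: algebraic multiplicity = 5, geometric multiplicity = 3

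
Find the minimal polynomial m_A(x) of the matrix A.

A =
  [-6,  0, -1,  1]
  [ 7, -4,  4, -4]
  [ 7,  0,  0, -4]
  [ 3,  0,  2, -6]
x^3 + 12*x^2 + 48*x + 64

The characteristic polynomial is χ_A(x) = (x + 4)^4, so the eigenvalues are known. The minimal polynomial is
  m_A(x) = Π_λ (x − λ)^{k_λ}
where k_λ is the size of the *largest* Jordan block for λ (equivalently, the smallest k with (A − λI)^k v = 0 for every generalised eigenvector v of λ).

  λ = -4: largest Jordan block has size 3, contributing (x + 4)^3

So m_A(x) = (x + 4)^3 = x^3 + 12*x^2 + 48*x + 64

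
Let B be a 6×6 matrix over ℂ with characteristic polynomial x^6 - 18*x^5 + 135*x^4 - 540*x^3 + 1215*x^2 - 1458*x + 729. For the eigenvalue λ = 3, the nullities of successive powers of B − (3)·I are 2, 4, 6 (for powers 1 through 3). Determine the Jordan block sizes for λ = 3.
Block sizes for λ = 3: [3, 3]

From the dimensions of kernels of powers, the number of Jordan blocks of size at least j is d_j − d_{j−1} where d_j = dim ker(N^j) (with d_0 = 0). Computing the differences gives [2, 2, 2].
The number of blocks of size exactly k is (#blocks of size ≥ k) − (#blocks of size ≥ k + 1), so the partition is: 2 block(s) of size 3.
In nonincreasing order the block sizes are [3, 3].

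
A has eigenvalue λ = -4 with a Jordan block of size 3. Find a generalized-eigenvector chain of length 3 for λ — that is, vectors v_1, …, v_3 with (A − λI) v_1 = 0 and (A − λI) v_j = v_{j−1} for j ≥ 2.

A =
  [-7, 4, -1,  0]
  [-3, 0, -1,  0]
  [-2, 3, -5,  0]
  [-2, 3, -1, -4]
A Jordan chain for λ = -4 of length 3:
v_1 = (-1, -1, -1, -1)ᵀ
v_2 = (-3, -3, -2, -2)ᵀ
v_3 = (1, 0, 0, 0)ᵀ

Let N = A − (-4)·I. We want v_3 with N^3 v_3 = 0 but N^2 v_3 ≠ 0; then v_{j-1} := N · v_j for j = 3, …, 2.

Pick v_3 = (1, 0, 0, 0)ᵀ.
Then v_2 = N · v_3 = (-3, -3, -2, -2)ᵀ.
Then v_1 = N · v_2 = (-1, -1, -1, -1)ᵀ.

Sanity check: (A − (-4)·I) v_1 = (0, 0, 0, 0)ᵀ = 0. ✓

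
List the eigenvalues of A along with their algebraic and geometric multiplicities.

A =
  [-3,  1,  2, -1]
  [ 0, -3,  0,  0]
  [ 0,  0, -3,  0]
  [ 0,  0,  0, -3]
λ = -3: alg = 4, geom = 3

Step 1 — factor the characteristic polynomial to read off the algebraic multiplicities:
  χ_A(x) = (x + 3)^4

Step 2 — compute geometric multiplicities via the rank-nullity identity g(λ) = n − rank(A − λI):
  rank(A − (-3)·I) = 1, so dim ker(A − (-3)·I) = n − 1 = 3

Summary:
  λ = -3: algebraic multiplicity = 4, geometric multiplicity = 3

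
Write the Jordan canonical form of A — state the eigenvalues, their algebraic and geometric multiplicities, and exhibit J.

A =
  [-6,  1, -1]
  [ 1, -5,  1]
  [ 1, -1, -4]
J_3(-5)

The characteristic polynomial is
  det(x·I − A) = x^3 + 15*x^2 + 75*x + 125 = (x + 5)^3

Eigenvalues and multiplicities (the geometric multiplicity of λ is n − rank(A − λI), which equals the number of Jordan blocks for λ):
  λ = -5: algebraic multiplicity = 3, geometric multiplicity = 1

Determining the block sizes for each eigenvalue:
  λ = -5: one block (gm = 1), so the single block has size am = 3 → block sizes [3]

Assembling the blocks gives a Jordan form
J =
  [-5,  1,  0]
  [ 0, -5,  1]
  [ 0,  0, -5]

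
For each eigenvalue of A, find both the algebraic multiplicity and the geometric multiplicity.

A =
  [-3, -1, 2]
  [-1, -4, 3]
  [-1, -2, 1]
λ = -2: alg = 3, geom = 1

Step 1 — factor the characteristic polynomial to read off the algebraic multiplicities:
  χ_A(x) = (x + 2)^3

Step 2 — compute geometric multiplicities via the rank-nullity identity g(λ) = n − rank(A − λI):
  rank(A − (-2)·I) = 2, so dim ker(A − (-2)·I) = n − 2 = 1

Summary:
  λ = -2: algebraic multiplicity = 3, geometric multiplicity = 1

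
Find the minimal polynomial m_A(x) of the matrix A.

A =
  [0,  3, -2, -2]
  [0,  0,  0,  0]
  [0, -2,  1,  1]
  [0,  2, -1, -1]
x^2

The characteristic polynomial is χ_A(x) = x^4, so the eigenvalues are known. The minimal polynomial is
  m_A(x) = Π_λ (x − λ)^{k_λ}
where k_λ is the size of the *largest* Jordan block for λ (equivalently, the smallest k with (A − λI)^k v = 0 for every generalised eigenvector v of λ).

  λ = 0: largest Jordan block has size 2, contributing (x − 0)^2

So m_A(x) = x^2 = x^2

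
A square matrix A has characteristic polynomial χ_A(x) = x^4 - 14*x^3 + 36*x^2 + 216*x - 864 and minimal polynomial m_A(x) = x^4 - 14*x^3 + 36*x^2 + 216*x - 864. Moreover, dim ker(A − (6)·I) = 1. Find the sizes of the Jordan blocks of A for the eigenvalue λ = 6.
Block sizes for λ = 6: [3]

Step 1 — from the characteristic polynomial, algebraic multiplicity of λ = 6 is 3. From dim ker(A − (6)·I) = 1, there are exactly 1 Jordan blocks for λ = 6.
Step 2 — from the minimal polynomial, the factor (x − 6)^3 tells us the largest block for λ = 6 has size 3.
Step 3 — with total size 3, 1 blocks, and largest block 3, the block sizes (in nonincreasing order) are [3].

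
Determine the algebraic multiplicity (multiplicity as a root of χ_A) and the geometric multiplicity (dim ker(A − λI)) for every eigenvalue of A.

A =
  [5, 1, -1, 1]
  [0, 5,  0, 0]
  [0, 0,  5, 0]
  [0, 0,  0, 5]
λ = 5: alg = 4, geom = 3

Step 1 — factor the characteristic polynomial to read off the algebraic multiplicities:
  χ_A(x) = (x - 5)^4

Step 2 — compute geometric multiplicities via the rank-nullity identity g(λ) = n − rank(A − λI):
  rank(A − (5)·I) = 1, so dim ker(A − (5)·I) = n − 1 = 3

Summary:
  λ = 5: algebraic multiplicity = 4, geometric multiplicity = 3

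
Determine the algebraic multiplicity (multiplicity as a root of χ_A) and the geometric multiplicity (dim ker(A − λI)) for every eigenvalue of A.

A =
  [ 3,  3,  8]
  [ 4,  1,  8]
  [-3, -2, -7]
λ = -1: alg = 3, geom = 1

Step 1 — factor the characteristic polynomial to read off the algebraic multiplicities:
  χ_A(x) = (x + 1)^3

Step 2 — compute geometric multiplicities via the rank-nullity identity g(λ) = n − rank(A − λI):
  rank(A − (-1)·I) = 2, so dim ker(A − (-1)·I) = n − 2 = 1

Summary:
  λ = -1: algebraic multiplicity = 3, geometric multiplicity = 1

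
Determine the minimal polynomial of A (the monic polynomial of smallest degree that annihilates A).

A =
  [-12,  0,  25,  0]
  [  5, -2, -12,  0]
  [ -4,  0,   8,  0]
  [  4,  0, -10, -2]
x^3 + 6*x^2 + 12*x + 8

The characteristic polynomial is χ_A(x) = (x + 2)^4, so the eigenvalues are known. The minimal polynomial is
  m_A(x) = Π_λ (x − λ)^{k_λ}
where k_λ is the size of the *largest* Jordan block for λ (equivalently, the smallest k with (A − λI)^k v = 0 for every generalised eigenvector v of λ).

  λ = -2: largest Jordan block has size 3, contributing (x + 2)^3

So m_A(x) = (x + 2)^3 = x^3 + 6*x^2 + 12*x + 8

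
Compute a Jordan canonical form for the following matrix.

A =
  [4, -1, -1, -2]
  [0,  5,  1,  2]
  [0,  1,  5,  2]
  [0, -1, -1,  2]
J_2(4) ⊕ J_1(4) ⊕ J_1(4)

The characteristic polynomial is
  det(x·I − A) = x^4 - 16*x^3 + 96*x^2 - 256*x + 256 = (x - 4)^4

Eigenvalues and multiplicities (the geometric multiplicity of λ is n − rank(A − λI), which equals the number of Jordan blocks for λ):
  λ = 4: algebraic multiplicity = 4, geometric multiplicity = 3

Determining the block sizes for each eigenvalue:
  λ = 4: 3 blocks summing to 4 forces exactly one block of size 2 and the rest size 1 → block sizes [2, 1, 1]

Assembling the blocks gives a Jordan form
J =
  [4, 1, 0, 0]
  [0, 4, 0, 0]
  [0, 0, 4, 0]
  [0, 0, 0, 4]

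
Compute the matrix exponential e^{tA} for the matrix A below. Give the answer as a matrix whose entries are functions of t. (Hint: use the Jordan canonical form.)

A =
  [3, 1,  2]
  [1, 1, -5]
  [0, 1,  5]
e^{tA} =
  [t^2*exp(3*t)/2 + exp(3*t), t*exp(3*t), -t^2*exp(3*t)/2 + 2*t*exp(3*t)]
  [-t^2*exp(3*t) + t*exp(3*t), -2*t*exp(3*t) + exp(3*t), t^2*exp(3*t) - 5*t*exp(3*t)]
  [t^2*exp(3*t)/2, t*exp(3*t), -t^2*exp(3*t)/2 + 2*t*exp(3*t) + exp(3*t)]

Strategy: write A = P · J · P⁻¹ where J is a Jordan canonical form, so e^{tA} = P · e^{tJ} · P⁻¹, and e^{tJ} can be computed block-by-block.

A has Jordan form
J =
  [3, 1, 0]
  [0, 3, 1]
  [0, 0, 3]
(up to reordering of blocks).

Per-block formulas:
  For a 3×3 Jordan block J_3(3): exp(t · J_3(3)) = e^(3t)·(I + t·N + (t^2/2)·N^2), where N is the 3×3 nilpotent shift.

After assembling e^{tJ} and conjugating by P, we get:

e^{tA} =
  [t^2*exp(3*t)/2 + exp(3*t), t*exp(3*t), -t^2*exp(3*t)/2 + 2*t*exp(3*t)]
  [-t^2*exp(3*t) + t*exp(3*t), -2*t*exp(3*t) + exp(3*t), t^2*exp(3*t) - 5*t*exp(3*t)]
  [t^2*exp(3*t)/2, t*exp(3*t), -t^2*exp(3*t)/2 + 2*t*exp(3*t) + exp(3*t)]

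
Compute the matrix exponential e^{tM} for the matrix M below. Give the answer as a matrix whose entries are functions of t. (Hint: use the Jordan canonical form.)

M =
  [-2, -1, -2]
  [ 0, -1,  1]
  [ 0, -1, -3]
e^{tM} =
  [exp(-2*t), t^2*exp(-2*t)/2 - t*exp(-2*t), t^2*exp(-2*t)/2 - 2*t*exp(-2*t)]
  [0, t*exp(-2*t) + exp(-2*t), t*exp(-2*t)]
  [0, -t*exp(-2*t), -t*exp(-2*t) + exp(-2*t)]

Strategy: write M = P · J · P⁻¹ where J is a Jordan canonical form, so e^{tM} = P · e^{tJ} · P⁻¹, and e^{tJ} can be computed block-by-block.

M has Jordan form
J =
  [-2,  1,  0]
  [ 0, -2,  1]
  [ 0,  0, -2]
(up to reordering of blocks).

Per-block formulas:
  For a 3×3 Jordan block J_3(-2): exp(t · J_3(-2)) = e^(-2t)·(I + t·N + (t^2/2)·N^2), where N is the 3×3 nilpotent shift.

After assembling e^{tJ} and conjugating by P, we get:

e^{tM} =
  [exp(-2*t), t^2*exp(-2*t)/2 - t*exp(-2*t), t^2*exp(-2*t)/2 - 2*t*exp(-2*t)]
  [0, t*exp(-2*t) + exp(-2*t), t*exp(-2*t)]
  [0, -t*exp(-2*t), -t*exp(-2*t) + exp(-2*t)]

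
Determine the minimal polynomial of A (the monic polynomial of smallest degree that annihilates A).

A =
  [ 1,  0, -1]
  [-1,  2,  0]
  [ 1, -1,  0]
x^3 - 3*x^2 + 3*x - 1

The characteristic polynomial is χ_A(x) = (x - 1)^3, so the eigenvalues are known. The minimal polynomial is
  m_A(x) = Π_λ (x − λ)^{k_λ}
where k_λ is the size of the *largest* Jordan block for λ (equivalently, the smallest k with (A − λI)^k v = 0 for every generalised eigenvector v of λ).

  λ = 1: largest Jordan block has size 3, contributing (x − 1)^3

So m_A(x) = (x - 1)^3 = x^3 - 3*x^2 + 3*x - 1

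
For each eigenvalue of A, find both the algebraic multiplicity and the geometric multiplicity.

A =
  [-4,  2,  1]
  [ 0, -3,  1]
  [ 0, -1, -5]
λ = -4: alg = 3, geom = 1

Step 1 — factor the characteristic polynomial to read off the algebraic multiplicities:
  χ_A(x) = (x + 4)^3

Step 2 — compute geometric multiplicities via the rank-nullity identity g(λ) = n − rank(A − λI):
  rank(A − (-4)·I) = 2, so dim ker(A − (-4)·I) = n − 2 = 1

Summary:
  λ = -4: algebraic multiplicity = 3, geometric multiplicity = 1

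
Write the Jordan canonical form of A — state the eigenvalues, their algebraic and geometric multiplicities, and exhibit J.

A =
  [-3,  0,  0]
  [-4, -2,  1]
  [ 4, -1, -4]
J_2(-3) ⊕ J_1(-3)

The characteristic polynomial is
  det(x·I − A) = x^3 + 9*x^2 + 27*x + 27 = (x + 3)^3

Eigenvalues and multiplicities (the geometric multiplicity of λ is n − rank(A − λI), which equals the number of Jordan blocks for λ):
  λ = -3: algebraic multiplicity = 3, geometric multiplicity = 2

Determining the block sizes for each eigenvalue:
  λ = -3: 2 blocks summing to 3 forces exactly one block of size 2 and the rest size 1 → block sizes [2, 1]

Assembling the blocks gives a Jordan form
J =
  [-3,  1,  0]
  [ 0, -3,  0]
  [ 0,  0, -3]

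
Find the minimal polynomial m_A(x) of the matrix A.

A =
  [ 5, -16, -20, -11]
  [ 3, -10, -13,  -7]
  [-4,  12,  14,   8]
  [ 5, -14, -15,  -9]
x^3

The characteristic polynomial is χ_A(x) = x^4, so the eigenvalues are known. The minimal polynomial is
  m_A(x) = Π_λ (x − λ)^{k_λ}
where k_λ is the size of the *largest* Jordan block for λ (equivalently, the smallest k with (A − λI)^k v = 0 for every generalised eigenvector v of λ).

  λ = 0: largest Jordan block has size 3, contributing (x − 0)^3

So m_A(x) = x^3 = x^3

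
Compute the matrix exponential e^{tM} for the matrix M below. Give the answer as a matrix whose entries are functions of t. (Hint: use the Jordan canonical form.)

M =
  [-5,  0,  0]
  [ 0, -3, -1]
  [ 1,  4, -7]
e^{tM} =
  [exp(-5*t), 0, 0]
  [-t^2*exp(-5*t)/2, 2*t*exp(-5*t) + exp(-5*t), -t*exp(-5*t)]
  [-t^2*exp(-5*t) + t*exp(-5*t), 4*t*exp(-5*t), -2*t*exp(-5*t) + exp(-5*t)]

Strategy: write M = P · J · P⁻¹ where J is a Jordan canonical form, so e^{tM} = P · e^{tJ} · P⁻¹, and e^{tJ} can be computed block-by-block.

M has Jordan form
J =
  [-5,  1,  0]
  [ 0, -5,  1]
  [ 0,  0, -5]
(up to reordering of blocks).

Per-block formulas:
  For a 3×3 Jordan block J_3(-5): exp(t · J_3(-5)) = e^(-5t)·(I + t·N + (t^2/2)·N^2), where N is the 3×3 nilpotent shift.

After assembling e^{tJ} and conjugating by P, we get:

e^{tM} =
  [exp(-5*t), 0, 0]
  [-t^2*exp(-5*t)/2, 2*t*exp(-5*t) + exp(-5*t), -t*exp(-5*t)]
  [-t^2*exp(-5*t) + t*exp(-5*t), 4*t*exp(-5*t), -2*t*exp(-5*t) + exp(-5*t)]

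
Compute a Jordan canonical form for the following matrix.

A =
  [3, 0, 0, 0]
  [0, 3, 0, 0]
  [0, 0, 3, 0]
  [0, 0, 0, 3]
J_1(3) ⊕ J_1(3) ⊕ J_1(3) ⊕ J_1(3)

The characteristic polynomial is
  det(x·I − A) = x^4 - 12*x^3 + 54*x^2 - 108*x + 81 = (x - 3)^4

Eigenvalues and multiplicities (the geometric multiplicity of λ is n − rank(A − λI), which equals the number of Jordan blocks for λ):
  λ = 3: algebraic multiplicity = 4, geometric multiplicity = 4

Determining the block sizes for each eigenvalue:
  λ = 3: gm = am = 4, so every block has size 1 → block sizes [1, 1, 1, 1]

Assembling the blocks gives a Jordan form
J =
  [3, 0, 0, 0]
  [0, 3, 0, 0]
  [0, 0, 3, 0]
  [0, 0, 0, 3]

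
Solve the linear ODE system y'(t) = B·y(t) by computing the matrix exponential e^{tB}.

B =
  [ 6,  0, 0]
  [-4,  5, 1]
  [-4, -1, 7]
e^{tB} =
  [exp(6*t), 0, 0]
  [-4*t*exp(6*t), -t*exp(6*t) + exp(6*t), t*exp(6*t)]
  [-4*t*exp(6*t), -t*exp(6*t), t*exp(6*t) + exp(6*t)]

Strategy: write B = P · J · P⁻¹ where J is a Jordan canonical form, so e^{tB} = P · e^{tJ} · P⁻¹, and e^{tJ} can be computed block-by-block.

B has Jordan form
J =
  [6, 1, 0]
  [0, 6, 0]
  [0, 0, 6]
(up to reordering of blocks).

Per-block formulas:
  For a 2×2 Jordan block J_2(6): exp(t · J_2(6)) = e^(6t)·(I + t·N), where N is the 2×2 nilpotent shift.
  For a 1×1 block at λ = 6: exp(t · [6]) = [e^(6t)].

After assembling e^{tJ} and conjugating by P, we get:

e^{tB} =
  [exp(6*t), 0, 0]
  [-4*t*exp(6*t), -t*exp(6*t) + exp(6*t), t*exp(6*t)]
  [-4*t*exp(6*t), -t*exp(6*t), t*exp(6*t) + exp(6*t)]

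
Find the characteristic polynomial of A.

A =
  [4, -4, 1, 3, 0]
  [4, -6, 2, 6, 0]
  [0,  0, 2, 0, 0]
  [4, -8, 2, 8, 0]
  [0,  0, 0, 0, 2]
x^5 - 10*x^4 + 40*x^3 - 80*x^2 + 80*x - 32

Expanding det(x·I − A) (e.g. by cofactor expansion or by noting that A is similar to its Jordan form J, which has the same characteristic polynomial as A) gives
  χ_A(x) = x^5 - 10*x^4 + 40*x^3 - 80*x^2 + 80*x - 32
which factors as (x - 2)^5. The eigenvalues (with algebraic multiplicities) are λ = 2 with multiplicity 5.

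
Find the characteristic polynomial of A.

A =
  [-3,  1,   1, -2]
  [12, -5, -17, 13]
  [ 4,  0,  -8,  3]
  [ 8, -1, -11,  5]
x^4 + 11*x^3 + 45*x^2 + 81*x + 54

Expanding det(x·I − A) (e.g. by cofactor expansion or by noting that A is similar to its Jordan form J, which has the same characteristic polynomial as A) gives
  χ_A(x) = x^4 + 11*x^3 + 45*x^2 + 81*x + 54
which factors as (x + 2)*(x + 3)^3. The eigenvalues (with algebraic multiplicities) are λ = -3 with multiplicity 3, λ = -2 with multiplicity 1.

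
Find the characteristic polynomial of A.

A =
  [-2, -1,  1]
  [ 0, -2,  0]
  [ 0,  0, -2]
x^3 + 6*x^2 + 12*x + 8

Expanding det(x·I − A) (e.g. by cofactor expansion or by noting that A is similar to its Jordan form J, which has the same characteristic polynomial as A) gives
  χ_A(x) = x^3 + 6*x^2 + 12*x + 8
which factors as (x + 2)^3. The eigenvalues (with algebraic multiplicities) are λ = -2 with multiplicity 3.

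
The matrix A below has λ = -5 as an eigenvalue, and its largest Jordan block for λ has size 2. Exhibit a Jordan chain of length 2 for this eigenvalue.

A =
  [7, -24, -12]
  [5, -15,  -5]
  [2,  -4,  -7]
A Jordan chain for λ = -5 of length 2:
v_1 = (12, 5, 2)ᵀ
v_2 = (1, 0, 0)ᵀ

Let N = A − (-5)·I. We want v_2 with N^2 v_2 = 0 but N^1 v_2 ≠ 0; then v_{j-1} := N · v_j for j = 2, …, 2.

Pick v_2 = (1, 0, 0)ᵀ.
Then v_1 = N · v_2 = (12, 5, 2)ᵀ.

Sanity check: (A − (-5)·I) v_1 = (0, 0, 0)ᵀ = 0. ✓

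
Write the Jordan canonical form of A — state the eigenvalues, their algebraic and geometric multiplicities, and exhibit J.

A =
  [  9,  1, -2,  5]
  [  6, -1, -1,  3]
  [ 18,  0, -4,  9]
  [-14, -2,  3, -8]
J_2(-1) ⊕ J_2(-1)

The characteristic polynomial is
  det(x·I − A) = x^4 + 4*x^3 + 6*x^2 + 4*x + 1 = (x + 1)^4

Eigenvalues and multiplicities (the geometric multiplicity of λ is n − rank(A − λI), which equals the number of Jordan blocks for λ):
  λ = -1: algebraic multiplicity = 4, geometric multiplicity = 2

Determining the block sizes for each eigenvalue:
  λ = -1: with am = 4 and gm = 2, the partition is not yet determined (e.g. several partitions of 4 into 2 parts exist). Let N = A − (-1)·I. Computing rank(N^1) = 2, rank(N^2) = 0; the number of blocks of size ≥ j is rank(N^{j−1}) − rank(N^j), giving [2, 2]. So we have 2 block(s) of size 2 → block sizes [2, 2]

Assembling the blocks gives a Jordan form
J =
  [-1,  1,  0,  0]
  [ 0, -1,  0,  0]
  [ 0,  0, -1,  1]
  [ 0,  0,  0, -1]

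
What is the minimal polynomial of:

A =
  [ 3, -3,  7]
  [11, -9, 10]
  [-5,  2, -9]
x^3 + 15*x^2 + 75*x + 125

The characteristic polynomial is χ_A(x) = (x + 5)^3, so the eigenvalues are known. The minimal polynomial is
  m_A(x) = Π_λ (x − λ)^{k_λ}
where k_λ is the size of the *largest* Jordan block for λ (equivalently, the smallest k with (A − λI)^k v = 0 for every generalised eigenvector v of λ).

  λ = -5: largest Jordan block has size 3, contributing (x + 5)^3

So m_A(x) = (x + 5)^3 = x^3 + 15*x^2 + 75*x + 125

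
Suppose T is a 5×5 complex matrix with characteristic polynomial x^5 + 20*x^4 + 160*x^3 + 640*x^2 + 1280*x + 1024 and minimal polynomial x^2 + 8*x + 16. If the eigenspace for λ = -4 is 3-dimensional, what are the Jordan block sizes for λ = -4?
Block sizes for λ = -4: [2, 2, 1]

Step 1 — from the characteristic polynomial, algebraic multiplicity of λ = -4 is 5. From dim ker(T − (-4)·I) = 3, there are exactly 3 Jordan blocks for λ = -4.
Step 2 — from the minimal polynomial, the factor (x + 4)^2 tells us the largest block for λ = -4 has size 2.
Step 3 — with total size 5, 3 blocks, and largest block 2, the block sizes (in nonincreasing order) are [2, 2, 1].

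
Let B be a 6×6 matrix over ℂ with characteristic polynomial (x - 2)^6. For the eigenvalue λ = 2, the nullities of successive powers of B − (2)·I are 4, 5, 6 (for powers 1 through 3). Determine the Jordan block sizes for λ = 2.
Block sizes for λ = 2: [3, 1, 1, 1]

From the dimensions of kernels of powers, the number of Jordan blocks of size at least j is d_j − d_{j−1} where d_j = dim ker(N^j) (with d_0 = 0). Computing the differences gives [4, 1, 1].
The number of blocks of size exactly k is (#blocks of size ≥ k) − (#blocks of size ≥ k + 1), so the partition is: 3 block(s) of size 1, 1 block(s) of size 3.
In nonincreasing order the block sizes are [3, 1, 1, 1].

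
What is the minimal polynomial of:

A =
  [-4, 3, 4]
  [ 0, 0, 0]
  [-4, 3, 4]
x^2

The characteristic polynomial is χ_A(x) = x^3, so the eigenvalues are known. The minimal polynomial is
  m_A(x) = Π_λ (x − λ)^{k_λ}
where k_λ is the size of the *largest* Jordan block for λ (equivalently, the smallest k with (A − λI)^k v = 0 for every generalised eigenvector v of λ).

  λ = 0: largest Jordan block has size 2, contributing (x − 0)^2

So m_A(x) = x^2 = x^2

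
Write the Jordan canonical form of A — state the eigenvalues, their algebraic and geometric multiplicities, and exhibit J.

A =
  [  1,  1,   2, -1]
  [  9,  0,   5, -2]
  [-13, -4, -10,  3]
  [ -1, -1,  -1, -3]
J_2(-3) ⊕ J_2(-3)

The characteristic polynomial is
  det(x·I − A) = x^4 + 12*x^3 + 54*x^2 + 108*x + 81 = (x + 3)^4

Eigenvalues and multiplicities (the geometric multiplicity of λ is n − rank(A − λI), which equals the number of Jordan blocks for λ):
  λ = -3: algebraic multiplicity = 4, geometric multiplicity = 2

Determining the block sizes for each eigenvalue:
  λ = -3: with am = 4 and gm = 2, the partition is not yet determined (e.g. several partitions of 4 into 2 parts exist). Let N = A − (-3)·I. Computing rank(N^1) = 2, rank(N^2) = 0; the number of blocks of size ≥ j is rank(N^{j−1}) − rank(N^j), giving [2, 2]. So we have 2 block(s) of size 2 → block sizes [2, 2]

Assembling the blocks gives a Jordan form
J =
  [-3,  1,  0,  0]
  [ 0, -3,  0,  0]
  [ 0,  0, -3,  1]
  [ 0,  0,  0, -3]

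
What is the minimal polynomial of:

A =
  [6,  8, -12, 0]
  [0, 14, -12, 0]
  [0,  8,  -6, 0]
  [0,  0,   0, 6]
x^2 - 8*x + 12

The characteristic polynomial is χ_A(x) = (x - 6)^3*(x - 2), so the eigenvalues are known. The minimal polynomial is
  m_A(x) = Π_λ (x − λ)^{k_λ}
where k_λ is the size of the *largest* Jordan block for λ (equivalently, the smallest k with (A − λI)^k v = 0 for every generalised eigenvector v of λ).

  λ = 2: largest Jordan block has size 1, contributing (x − 2)
  λ = 6: largest Jordan block has size 1, contributing (x − 6)

So m_A(x) = (x - 6)*(x - 2) = x^2 - 8*x + 12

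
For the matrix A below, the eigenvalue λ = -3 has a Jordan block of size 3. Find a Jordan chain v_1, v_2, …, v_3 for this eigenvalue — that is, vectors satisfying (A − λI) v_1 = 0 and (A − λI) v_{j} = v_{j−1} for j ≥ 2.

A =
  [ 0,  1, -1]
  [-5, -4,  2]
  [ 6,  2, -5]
A Jordan chain for λ = -3 of length 3:
v_1 = (-2, 2, -4)ᵀ
v_2 = (3, -5, 6)ᵀ
v_3 = (1, 0, 0)ᵀ

Let N = A − (-3)·I. We want v_3 with N^3 v_3 = 0 but N^2 v_3 ≠ 0; then v_{j-1} := N · v_j for j = 3, …, 2.

Pick v_3 = (1, 0, 0)ᵀ.
Then v_2 = N · v_3 = (3, -5, 6)ᵀ.
Then v_1 = N · v_2 = (-2, 2, -4)ᵀ.

Sanity check: (A − (-3)·I) v_1 = (0, 0, 0)ᵀ = 0. ✓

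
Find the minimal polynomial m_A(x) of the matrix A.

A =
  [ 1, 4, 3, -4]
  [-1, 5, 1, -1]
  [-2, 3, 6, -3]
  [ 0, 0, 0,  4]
x^3 - 12*x^2 + 48*x - 64

The characteristic polynomial is χ_A(x) = (x - 4)^4, so the eigenvalues are known. The minimal polynomial is
  m_A(x) = Π_λ (x − λ)^{k_λ}
where k_λ is the size of the *largest* Jordan block for λ (equivalently, the smallest k with (A − λI)^k v = 0 for every generalised eigenvector v of λ).

  λ = 4: largest Jordan block has size 3, contributing (x − 4)^3

So m_A(x) = (x - 4)^3 = x^3 - 12*x^2 + 48*x - 64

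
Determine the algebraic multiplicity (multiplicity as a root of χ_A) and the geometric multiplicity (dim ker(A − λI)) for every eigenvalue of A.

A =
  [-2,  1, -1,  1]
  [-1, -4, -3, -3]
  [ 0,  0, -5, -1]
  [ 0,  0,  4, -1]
λ = -3: alg = 4, geom = 2

Step 1 — factor the characteristic polynomial to read off the algebraic multiplicities:
  χ_A(x) = (x + 3)^4

Step 2 — compute geometric multiplicities via the rank-nullity identity g(λ) = n − rank(A − λI):
  rank(A − (-3)·I) = 2, so dim ker(A − (-3)·I) = n − 2 = 2

Summary:
  λ = -3: algebraic multiplicity = 4, geometric multiplicity = 2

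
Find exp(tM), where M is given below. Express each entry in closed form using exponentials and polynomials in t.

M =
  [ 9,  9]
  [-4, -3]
e^{tM} =
  [6*t*exp(3*t) + exp(3*t), 9*t*exp(3*t)]
  [-4*t*exp(3*t), -6*t*exp(3*t) + exp(3*t)]

Strategy: write M = P · J · P⁻¹ where J is a Jordan canonical form, so e^{tM} = P · e^{tJ} · P⁻¹, and e^{tJ} can be computed block-by-block.

M has Jordan form
J =
  [3, 1]
  [0, 3]
(up to reordering of blocks).

Per-block formulas:
  For a 2×2 Jordan block J_2(3): exp(t · J_2(3)) = e^(3t)·(I + t·N), where N is the 2×2 nilpotent shift.

After assembling e^{tJ} and conjugating by P, we get:

e^{tM} =
  [6*t*exp(3*t) + exp(3*t), 9*t*exp(3*t)]
  [-4*t*exp(3*t), -6*t*exp(3*t) + exp(3*t)]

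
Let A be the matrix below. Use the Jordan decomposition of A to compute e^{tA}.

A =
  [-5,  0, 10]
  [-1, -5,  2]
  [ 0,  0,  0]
e^{tA} =
  [exp(-5*t), 0, 2 - 2*exp(-5*t)]
  [-t*exp(-5*t), exp(-5*t), 2*t*exp(-5*t)]
  [0, 0, 1]

Strategy: write A = P · J · P⁻¹ where J is a Jordan canonical form, so e^{tA} = P · e^{tJ} · P⁻¹, and e^{tJ} can be computed block-by-block.

A has Jordan form
J =
  [-5,  1, 0]
  [ 0, -5, 0]
  [ 0,  0, 0]
(up to reordering of blocks).

Per-block formulas:
  For a 2×2 Jordan block J_2(-5): exp(t · J_2(-5)) = e^(-5t)·(I + t·N), where N is the 2×2 nilpotent shift.
  For a 1×1 block at λ = 0: exp(t · [0]) = [e^(0t)].

After assembling e^{tJ} and conjugating by P, we get:

e^{tA} =
  [exp(-5*t), 0, 2 - 2*exp(-5*t)]
  [-t*exp(-5*t), exp(-5*t), 2*t*exp(-5*t)]
  [0, 0, 1]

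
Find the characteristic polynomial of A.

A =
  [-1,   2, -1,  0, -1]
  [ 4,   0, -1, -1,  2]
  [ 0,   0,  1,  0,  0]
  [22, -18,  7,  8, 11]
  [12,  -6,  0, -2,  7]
x^5 - 15*x^4 + 75*x^3 - 145*x^2 + 120*x - 36

Expanding det(x·I − A) (e.g. by cofactor expansion or by noting that A is similar to its Jordan form J, which has the same characteristic polynomial as A) gives
  χ_A(x) = x^5 - 15*x^4 + 75*x^3 - 145*x^2 + 120*x - 36
which factors as (x - 6)^2*(x - 1)^3. The eigenvalues (with algebraic multiplicities) are λ = 1 with multiplicity 3, λ = 6 with multiplicity 2.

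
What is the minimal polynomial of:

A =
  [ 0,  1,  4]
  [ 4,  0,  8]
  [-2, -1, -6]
x^2 + 4*x + 4

The characteristic polynomial is χ_A(x) = (x + 2)^3, so the eigenvalues are known. The minimal polynomial is
  m_A(x) = Π_λ (x − λ)^{k_λ}
where k_λ is the size of the *largest* Jordan block for λ (equivalently, the smallest k with (A − λI)^k v = 0 for every generalised eigenvector v of λ).

  λ = -2: largest Jordan block has size 2, contributing (x + 2)^2

So m_A(x) = (x + 2)^2 = x^2 + 4*x + 4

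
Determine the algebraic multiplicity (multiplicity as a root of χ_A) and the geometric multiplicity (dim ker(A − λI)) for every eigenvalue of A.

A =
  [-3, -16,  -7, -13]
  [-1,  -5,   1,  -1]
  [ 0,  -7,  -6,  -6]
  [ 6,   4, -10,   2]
λ = -4: alg = 3, geom = 1; λ = 0: alg = 1, geom = 1

Step 1 — factor the characteristic polynomial to read off the algebraic multiplicities:
  χ_A(x) = x*(x + 4)^3

Step 2 — compute geometric multiplicities via the rank-nullity identity g(λ) = n − rank(A − λI):
  rank(A − (-4)·I) = 3, so dim ker(A − (-4)·I) = n − 3 = 1
  rank(A − (0)·I) = 3, so dim ker(A − (0)·I) = n − 3 = 1

Summary:
  λ = -4: algebraic multiplicity = 3, geometric multiplicity = 1
  λ = 0: algebraic multiplicity = 1, geometric multiplicity = 1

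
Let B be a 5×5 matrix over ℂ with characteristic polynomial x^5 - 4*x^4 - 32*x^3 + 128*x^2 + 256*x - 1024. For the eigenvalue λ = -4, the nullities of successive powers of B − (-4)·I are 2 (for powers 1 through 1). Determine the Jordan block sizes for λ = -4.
Block sizes for λ = -4: [1, 1]

From the dimensions of kernels of powers, the number of Jordan blocks of size at least j is d_j − d_{j−1} where d_j = dim ker(N^j) (with d_0 = 0). Computing the differences gives [2].
The number of blocks of size exactly k is (#blocks of size ≥ k) − (#blocks of size ≥ k + 1), so the partition is: 2 block(s) of size 1.
In nonincreasing order the block sizes are [1, 1].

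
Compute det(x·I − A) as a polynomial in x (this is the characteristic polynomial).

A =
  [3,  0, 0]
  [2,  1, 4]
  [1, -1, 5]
x^3 - 9*x^2 + 27*x - 27

Expanding det(x·I − A) (e.g. by cofactor expansion or by noting that A is similar to its Jordan form J, which has the same characteristic polynomial as A) gives
  χ_A(x) = x^3 - 9*x^2 + 27*x - 27
which factors as (x - 3)^3. The eigenvalues (with algebraic multiplicities) are λ = 3 with multiplicity 3.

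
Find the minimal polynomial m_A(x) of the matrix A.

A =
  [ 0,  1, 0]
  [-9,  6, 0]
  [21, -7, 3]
x^2 - 6*x + 9

The characteristic polynomial is χ_A(x) = (x - 3)^3, so the eigenvalues are known. The minimal polynomial is
  m_A(x) = Π_λ (x − λ)^{k_λ}
where k_λ is the size of the *largest* Jordan block for λ (equivalently, the smallest k with (A − λI)^k v = 0 for every generalised eigenvector v of λ).

  λ = 3: largest Jordan block has size 2, contributing (x − 3)^2

So m_A(x) = (x - 3)^2 = x^2 - 6*x + 9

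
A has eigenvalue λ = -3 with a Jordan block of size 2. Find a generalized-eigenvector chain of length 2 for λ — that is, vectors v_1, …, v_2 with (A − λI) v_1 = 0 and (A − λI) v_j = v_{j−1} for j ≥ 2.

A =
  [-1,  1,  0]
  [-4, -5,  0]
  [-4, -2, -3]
A Jordan chain for λ = -3 of length 2:
v_1 = (2, -4, -4)ᵀ
v_2 = (1, 0, 0)ᵀ

Let N = A − (-3)·I. We want v_2 with N^2 v_2 = 0 but N^1 v_2 ≠ 0; then v_{j-1} := N · v_j for j = 2, …, 2.

Pick v_2 = (1, 0, 0)ᵀ.
Then v_1 = N · v_2 = (2, -4, -4)ᵀ.

Sanity check: (A − (-3)·I) v_1 = (0, 0, 0)ᵀ = 0. ✓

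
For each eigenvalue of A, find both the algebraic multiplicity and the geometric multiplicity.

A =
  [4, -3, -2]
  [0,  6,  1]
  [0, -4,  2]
λ = 4: alg = 3, geom = 1

Step 1 — factor the characteristic polynomial to read off the algebraic multiplicities:
  χ_A(x) = (x - 4)^3

Step 2 — compute geometric multiplicities via the rank-nullity identity g(λ) = n − rank(A − λI):
  rank(A − (4)·I) = 2, so dim ker(A − (4)·I) = n − 2 = 1

Summary:
  λ = 4: algebraic multiplicity = 3, geometric multiplicity = 1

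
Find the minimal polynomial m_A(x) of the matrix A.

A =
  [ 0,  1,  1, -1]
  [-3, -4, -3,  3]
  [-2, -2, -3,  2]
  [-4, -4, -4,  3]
x^2 + 2*x + 1

The characteristic polynomial is χ_A(x) = (x + 1)^4, so the eigenvalues are known. The minimal polynomial is
  m_A(x) = Π_λ (x − λ)^{k_λ}
where k_λ is the size of the *largest* Jordan block for λ (equivalently, the smallest k with (A − λI)^k v = 0 for every generalised eigenvector v of λ).

  λ = -1: largest Jordan block has size 2, contributing (x + 1)^2

So m_A(x) = (x + 1)^2 = x^2 + 2*x + 1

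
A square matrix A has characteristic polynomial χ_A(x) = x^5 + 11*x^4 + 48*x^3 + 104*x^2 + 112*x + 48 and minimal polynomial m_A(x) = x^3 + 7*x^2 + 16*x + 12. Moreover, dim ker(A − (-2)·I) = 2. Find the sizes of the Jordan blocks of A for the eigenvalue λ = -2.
Block sizes for λ = -2: [2, 2]

Step 1 — from the characteristic polynomial, algebraic multiplicity of λ = -2 is 4. From dim ker(A − (-2)·I) = 2, there are exactly 2 Jordan blocks for λ = -2.
Step 2 — from the minimal polynomial, the factor (x + 2)^2 tells us the largest block for λ = -2 has size 2.
Step 3 — with total size 4, 2 blocks, and largest block 2, the block sizes (in nonincreasing order) are [2, 2].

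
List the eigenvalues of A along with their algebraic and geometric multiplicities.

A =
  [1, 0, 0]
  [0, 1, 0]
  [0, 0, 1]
λ = 1: alg = 3, geom = 3

Step 1 — factor the characteristic polynomial to read off the algebraic multiplicities:
  χ_A(x) = (x - 1)^3

Step 2 — compute geometric multiplicities via the rank-nullity identity g(λ) = n − rank(A − λI):
  rank(A − (1)·I) = 0, so dim ker(A − (1)·I) = n − 0 = 3

Summary:
  λ = 1: algebraic multiplicity = 3, geometric multiplicity = 3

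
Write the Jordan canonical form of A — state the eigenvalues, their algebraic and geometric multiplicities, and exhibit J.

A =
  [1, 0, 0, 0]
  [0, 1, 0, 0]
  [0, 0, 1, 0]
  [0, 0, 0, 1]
J_1(1) ⊕ J_1(1) ⊕ J_1(1) ⊕ J_1(1)

The characteristic polynomial is
  det(x·I − A) = x^4 - 4*x^3 + 6*x^2 - 4*x + 1 = (x - 1)^4

Eigenvalues and multiplicities (the geometric multiplicity of λ is n − rank(A − λI), which equals the number of Jordan blocks for λ):
  λ = 1: algebraic multiplicity = 4, geometric multiplicity = 4

Determining the block sizes for each eigenvalue:
  λ = 1: gm = am = 4, so every block has size 1 → block sizes [1, 1, 1, 1]

Assembling the blocks gives a Jordan form
J =
  [1, 0, 0, 0]
  [0, 1, 0, 0]
  [0, 0, 1, 0]
  [0, 0, 0, 1]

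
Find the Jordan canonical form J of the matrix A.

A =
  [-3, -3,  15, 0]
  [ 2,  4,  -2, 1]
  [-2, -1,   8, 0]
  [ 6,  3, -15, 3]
J_3(3) ⊕ J_1(3)

The characteristic polynomial is
  det(x·I − A) = x^4 - 12*x^3 + 54*x^2 - 108*x + 81 = (x - 3)^4

Eigenvalues and multiplicities (the geometric multiplicity of λ is n − rank(A − λI), which equals the number of Jordan blocks for λ):
  λ = 3: algebraic multiplicity = 4, geometric multiplicity = 2

Determining the block sizes for each eigenvalue:
  λ = 3: with am = 4 and gm = 2, the partition is not yet determined (e.g. several partitions of 4 into 2 parts exist). Let N = A − (3)·I. Computing rank(N^1) = 2, rank(N^2) = 1, rank(N^3) = 0; the number of blocks of size ≥ j is rank(N^{j−1}) − rank(N^j), giving [2, 1, 1]. So we have 1 block(s) of size 3, 1 block(s) of size 1 → block sizes [3, 1]

Assembling the blocks gives a Jordan form
J =
  [3, 1, 0, 0]
  [0, 3, 1, 0]
  [0, 0, 3, 0]
  [0, 0, 0, 3]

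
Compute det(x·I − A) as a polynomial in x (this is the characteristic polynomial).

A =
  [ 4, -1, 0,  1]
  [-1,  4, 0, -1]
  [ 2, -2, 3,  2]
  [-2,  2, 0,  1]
x^4 - 12*x^3 + 54*x^2 - 108*x + 81

Expanding det(x·I − A) (e.g. by cofactor expansion or by noting that A is similar to its Jordan form J, which has the same characteristic polynomial as A) gives
  χ_A(x) = x^4 - 12*x^3 + 54*x^2 - 108*x + 81
which factors as (x - 3)^4. The eigenvalues (with algebraic multiplicities) are λ = 3 with multiplicity 4.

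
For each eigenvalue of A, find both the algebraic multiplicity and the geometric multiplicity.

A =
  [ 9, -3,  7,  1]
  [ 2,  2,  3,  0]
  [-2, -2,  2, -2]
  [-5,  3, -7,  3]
λ = 4: alg = 4, geom = 2

Step 1 — factor the characteristic polynomial to read off the algebraic multiplicities:
  χ_A(x) = (x - 4)^4

Step 2 — compute geometric multiplicities via the rank-nullity identity g(λ) = n − rank(A − λI):
  rank(A − (4)·I) = 2, so dim ker(A − (4)·I) = n − 2 = 2

Summary:
  λ = 4: algebraic multiplicity = 4, geometric multiplicity = 2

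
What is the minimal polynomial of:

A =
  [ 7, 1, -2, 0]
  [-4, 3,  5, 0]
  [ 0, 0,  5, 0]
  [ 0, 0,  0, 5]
x^3 - 15*x^2 + 75*x - 125

The characteristic polynomial is χ_A(x) = (x - 5)^4, so the eigenvalues are known. The minimal polynomial is
  m_A(x) = Π_λ (x − λ)^{k_λ}
where k_λ is the size of the *largest* Jordan block for λ (equivalently, the smallest k with (A − λI)^k v = 0 for every generalised eigenvector v of λ).

  λ = 5: largest Jordan block has size 3, contributing (x − 5)^3

So m_A(x) = (x - 5)^3 = x^3 - 15*x^2 + 75*x - 125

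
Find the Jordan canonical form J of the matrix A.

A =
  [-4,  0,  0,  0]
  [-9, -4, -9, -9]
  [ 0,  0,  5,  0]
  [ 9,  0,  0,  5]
J_1(-4) ⊕ J_1(-4) ⊕ J_1(5) ⊕ J_1(5)

The characteristic polynomial is
  det(x·I − A) = x^4 - 2*x^3 - 39*x^2 + 40*x + 400 = (x - 5)^2*(x + 4)^2

Eigenvalues and multiplicities (the geometric multiplicity of λ is n − rank(A − λI), which equals the number of Jordan blocks for λ):
  λ = -4: algebraic multiplicity = 2, geometric multiplicity = 2
  λ = 5: algebraic multiplicity = 2, geometric multiplicity = 2

Determining the block sizes for each eigenvalue:
  λ = -4: gm = am = 2, so every block has size 1 → block sizes [1, 1]
  λ = 5: gm = am = 2, so every block has size 1 → block sizes [1, 1]

Assembling the blocks gives a Jordan form
J =
  [-4,  0, 0, 0]
  [ 0, -4, 0, 0]
  [ 0,  0, 5, 0]
  [ 0,  0, 0, 5]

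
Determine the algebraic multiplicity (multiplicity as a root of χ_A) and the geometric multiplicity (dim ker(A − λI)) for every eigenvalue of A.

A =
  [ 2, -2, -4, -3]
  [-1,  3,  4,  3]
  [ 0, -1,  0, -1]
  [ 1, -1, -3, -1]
λ = 1: alg = 4, geom = 2

Step 1 — factor the characteristic polynomial to read off the algebraic multiplicities:
  χ_A(x) = (x - 1)^4

Step 2 — compute geometric multiplicities via the rank-nullity identity g(λ) = n − rank(A − λI):
  rank(A − (1)·I) = 2, so dim ker(A − (1)·I) = n − 2 = 2

Summary:
  λ = 1: algebraic multiplicity = 4, geometric multiplicity = 2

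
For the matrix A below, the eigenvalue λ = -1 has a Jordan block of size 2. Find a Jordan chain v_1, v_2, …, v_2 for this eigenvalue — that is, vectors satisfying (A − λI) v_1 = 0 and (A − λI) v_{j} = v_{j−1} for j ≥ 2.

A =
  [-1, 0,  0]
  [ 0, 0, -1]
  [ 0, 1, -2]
A Jordan chain for λ = -1 of length 2:
v_1 = (0, 1, 1)ᵀ
v_2 = (0, 1, 0)ᵀ

Let N = A − (-1)·I. We want v_2 with N^2 v_2 = 0 but N^1 v_2 ≠ 0; then v_{j-1} := N · v_j for j = 2, …, 2.

Pick v_2 = (0, 1, 0)ᵀ.
Then v_1 = N · v_2 = (0, 1, 1)ᵀ.

Sanity check: (A − (-1)·I) v_1 = (0, 0, 0)ᵀ = 0. ✓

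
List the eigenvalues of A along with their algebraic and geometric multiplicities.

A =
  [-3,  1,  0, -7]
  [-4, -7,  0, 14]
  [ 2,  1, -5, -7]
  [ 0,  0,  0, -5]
λ = -5: alg = 4, geom = 3

Step 1 — factor the characteristic polynomial to read off the algebraic multiplicities:
  χ_A(x) = (x + 5)^4

Step 2 — compute geometric multiplicities via the rank-nullity identity g(λ) = n − rank(A − λI):
  rank(A − (-5)·I) = 1, so dim ker(A − (-5)·I) = n − 1 = 3

Summary:
  λ = -5: algebraic multiplicity = 4, geometric multiplicity = 3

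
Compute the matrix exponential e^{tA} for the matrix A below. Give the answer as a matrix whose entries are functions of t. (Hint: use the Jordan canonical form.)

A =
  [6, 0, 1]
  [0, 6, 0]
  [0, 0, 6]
e^{tA} =
  [exp(6*t), 0, t*exp(6*t)]
  [0, exp(6*t), 0]
  [0, 0, exp(6*t)]

Strategy: write A = P · J · P⁻¹ where J is a Jordan canonical form, so e^{tA} = P · e^{tJ} · P⁻¹, and e^{tJ} can be computed block-by-block.

A has Jordan form
J =
  [6, 1, 0]
  [0, 6, 0]
  [0, 0, 6]
(up to reordering of blocks).

Per-block formulas:
  For a 2×2 Jordan block J_2(6): exp(t · J_2(6)) = e^(6t)·(I + t·N), where N is the 2×2 nilpotent shift.
  For a 1×1 block at λ = 6: exp(t · [6]) = [e^(6t)].

After assembling e^{tJ} and conjugating by P, we get:

e^{tA} =
  [exp(6*t), 0, t*exp(6*t)]
  [0, exp(6*t), 0]
  [0, 0, exp(6*t)]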